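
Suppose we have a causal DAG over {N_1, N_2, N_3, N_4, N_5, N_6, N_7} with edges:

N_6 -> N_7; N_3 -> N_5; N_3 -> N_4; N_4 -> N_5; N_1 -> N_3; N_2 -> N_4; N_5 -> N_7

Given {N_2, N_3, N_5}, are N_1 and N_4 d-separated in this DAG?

We examine all 2 paths between N_1 and N_4:
Path 1: N_1 → N_3 → N_5 ← N_4
  N_3 is a chain here and N_3 is conditioned on, so the path is blocked at N_3.
Path 2: N_1 → N_3 → N_4
  N_3 is a chain here and N_3 is conditioned on, so the path is blocked at N_3.
Since every path is blocked, d-separation holds.

Yes — N_1 and N_4 are d-separated given {N_2, N_3, N_5}.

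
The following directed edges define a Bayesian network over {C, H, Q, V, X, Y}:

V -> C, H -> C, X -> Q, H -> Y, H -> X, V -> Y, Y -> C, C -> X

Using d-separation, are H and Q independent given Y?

We examine all 4 paths between H and Q:
  1. H → C → X → Q — C:chain[open]; X:chain[open] ⇒ active
  2. H → Y → C → X → Q — Y:chain[blocks]; C:chain[open]; X:chain[open] ⇒ blocked
  3. H → Y ← V → C → X → Q — Y:collider[open]; V:fork[open]; C:chain[open]; X:chain[open] ⇒ active
  4. H → X → Q — X:chain[open] ⇒ active
At least one path is unblocked, so d-separation fails.

No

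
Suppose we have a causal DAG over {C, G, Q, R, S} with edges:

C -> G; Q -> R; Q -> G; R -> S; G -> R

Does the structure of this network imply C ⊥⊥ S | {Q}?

No

There are 2 undirected paths between C and S; checking each against the conditioning set {Q}:
Path 1: C → G ← Q → R → S
  G is a collider here and neither G nor any of its descendants is conditioned on, so the collider stays closed — the path is blocked at G.
Path 2: C → G → R → S
  G is a chain and G is not conditioned on; R is a chain and R is not conditioned on — no node blocks this path, so it is active.
Since the path C → G → R → S is active, C and S are not d-separated given {Q}.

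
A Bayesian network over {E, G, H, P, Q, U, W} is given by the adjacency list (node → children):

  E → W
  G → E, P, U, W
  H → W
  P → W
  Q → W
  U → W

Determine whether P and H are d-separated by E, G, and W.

No — P and H are not d-separated given {E, G, W}.

We examine all 4 paths between P and H:
  1. P ← G → U → W ← H — G:fork[blocks]; U:chain[open]; W:collider[open] ⇒ blocked
  2. P ← G → W ← H — G:fork[blocks]; W:collider[open] ⇒ blocked
  3. P ← G → E → W ← H — G:fork[blocks]; E:chain[blocks]; W:collider[open] ⇒ blocked
  4. P → W ← H — W:collider[open] ⇒ active
Since the path P → W ← H is active, P and H are not d-separated given {E, G, W}.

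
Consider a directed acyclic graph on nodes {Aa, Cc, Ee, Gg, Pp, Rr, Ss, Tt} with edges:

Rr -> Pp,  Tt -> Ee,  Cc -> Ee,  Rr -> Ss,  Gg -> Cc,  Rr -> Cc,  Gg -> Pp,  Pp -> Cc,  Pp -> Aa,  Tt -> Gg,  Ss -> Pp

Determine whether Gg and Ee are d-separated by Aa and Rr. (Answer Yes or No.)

5 paths connect Gg and Ee; each must be blocked for d-separation to hold:
  1. Gg ← Tt → Ee — Tt:fork[open] ⇒ active
  2. Gg → Pp ← Ss ← Rr → Cc → Ee — Pp:collider[open]; Ss:chain[open]; Rr:fork[blocks]; Cc:chain[open] ⇒ blocked
  3. Gg → Pp ← Rr → Cc → Ee — Pp:collider[open]; Rr:fork[blocks]; Cc:chain[open] ⇒ blocked
  4. Gg → Pp → Cc → Ee — Pp:chain[open]; Cc:chain[open] ⇒ active
  5. Gg → Cc → Ee — Cc:chain[open] ⇒ active
Since the path Gg ← Tt → Ee is active, Gg and Ee are not d-separated given {Aa, Rr}.

No — Gg and Ee are not d-separated given {Aa, Rr}.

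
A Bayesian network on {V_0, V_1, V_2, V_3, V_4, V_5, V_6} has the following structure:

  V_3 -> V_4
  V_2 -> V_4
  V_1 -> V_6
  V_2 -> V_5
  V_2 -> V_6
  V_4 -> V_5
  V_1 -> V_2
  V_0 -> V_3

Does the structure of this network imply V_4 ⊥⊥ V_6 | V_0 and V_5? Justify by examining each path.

No

We examine all 4 paths between V_4 and V_6:
Path 1: V_4 → V_5 ← V_2 ← V_1 → V_6
  V_5 is a collider and V_5 is conditioned on, which opens it; V_2 is a chain and V_2 is not conditioned on; V_1 is a fork and V_1 is not conditioned on — no node blocks this path, so it is active.
Path 2: V_4 → V_5 ← V_2 → V_6
  V_5 is a collider and V_5 is conditioned on, which opens it; V_2 is a fork and V_2 is not conditioned on — no node blocks this path, so it is active.
Path 3: V_4 ← V_2 ← V_1 → V_6
  V_2 is a chain and V_2 is not conditioned on; V_1 is a fork and V_1 is not conditioned on — no node blocks this path, so it is active.
Path 4: V_4 ← V_2 → V_6
  V_2 is a fork and V_2 is not conditioned on — no node blocks this path, so it is active.
Because an active path exists, V_4 and V_6 are not d-separated.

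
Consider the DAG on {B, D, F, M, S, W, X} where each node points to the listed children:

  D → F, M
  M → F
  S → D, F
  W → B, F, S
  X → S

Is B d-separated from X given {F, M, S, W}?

Yes — B and X are d-separated given {F, M, S, W}.

There are 4 undirected paths between B and X; checking each against the conditioning set {F, M, S, W}:
Path 1: B ← W → F ← M ← D ← S ← X
  W is a fork here and W is conditioned on, so the path is blocked at W.
Path 2: B ← W → F ← S ← X
  W is a fork here and W is conditioned on, so the path is blocked at W.
Path 3: B ← W → F ← D ← S ← X
  W is a fork here and W is conditioned on, so the path is blocked at W.
Path 4: B ← W → S ← X
  W is a fork here and W is conditioned on, so the path is blocked at W.
Since every path is blocked, d-separation holds.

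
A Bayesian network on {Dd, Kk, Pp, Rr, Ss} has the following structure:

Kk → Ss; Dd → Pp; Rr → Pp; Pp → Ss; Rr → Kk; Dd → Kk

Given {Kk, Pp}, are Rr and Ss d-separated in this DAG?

Yes

We examine all 4 paths between Rr and Ss:
Path 1: Rr → Pp ← Dd → Kk → Ss
  Kk is a chain here and Kk is conditioned on, so the path is blocked at Kk.
Path 2: Rr → Pp → Ss
  Pp is a chain here and Pp is conditioned on, so the path is blocked at Pp.
Path 3: Rr → Kk ← Dd → Pp → Ss
  Pp is a chain here and Pp is conditioned on, so the path is blocked at Pp.
Path 4: Rr → Kk → Ss
  Kk is a chain here and Kk is conditioned on, so the path is blocked at Kk.
Since every path is blocked, d-separation holds.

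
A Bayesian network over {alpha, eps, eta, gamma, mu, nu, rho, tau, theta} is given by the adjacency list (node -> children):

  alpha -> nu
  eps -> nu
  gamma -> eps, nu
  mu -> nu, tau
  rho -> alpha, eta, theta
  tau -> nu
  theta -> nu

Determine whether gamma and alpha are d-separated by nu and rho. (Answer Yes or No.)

No

4 paths connect gamma and alpha; each must be blocked for d-separation to hold:
  1. gamma → nu ← theta ← rho → alpha — nu:collider[open]; theta:chain[open]; rho:fork[blocks] ⇒ blocked
  2. gamma → nu ← alpha — nu:collider[open] ⇒ active
  3. gamma → eps → nu ← theta ← rho → alpha — eps:chain[open]; nu:collider[open]; theta:chain[open]; rho:fork[blocks] ⇒ blocked
  4. gamma → eps → nu ← alpha — eps:chain[open]; nu:collider[open] ⇒ active
Since the path gamma → nu ← alpha is active, gamma and alpha are not d-separated given {nu, rho}.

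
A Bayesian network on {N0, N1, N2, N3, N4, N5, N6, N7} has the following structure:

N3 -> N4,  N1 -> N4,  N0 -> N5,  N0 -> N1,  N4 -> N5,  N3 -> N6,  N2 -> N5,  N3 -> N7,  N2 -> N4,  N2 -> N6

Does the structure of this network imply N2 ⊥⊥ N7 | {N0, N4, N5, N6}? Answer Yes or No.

No

4 paths connect N2 and N7; each must be blocked for d-separation to hold:
  1. N2 → N6 ← N3 → N7 — N6:collider[open]; N3:fork[open] ⇒ active
  2. N2 → N4 ← N3 → N7 — N4:collider[open]; N3:fork[open] ⇒ active
  3. N2 → N5 ← N4 ← N3 → N7 — N5:collider[open]; N4:chain[blocks]; N3:fork[open] ⇒ blocked
  4. N2 → N5 ← N0 → N1 → N4 ← N3 → N7 — N5:collider[open]; N0:fork[blocks]; N1:chain[open]; N4:collider[open]; N3:fork[open] ⇒ blocked
Because an active path exists, N2 and N7 are not d-separated.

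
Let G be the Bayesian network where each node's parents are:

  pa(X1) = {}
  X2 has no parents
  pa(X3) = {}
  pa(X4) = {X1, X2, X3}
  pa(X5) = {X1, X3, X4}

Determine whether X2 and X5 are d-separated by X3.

Enumerating the 3 paths from X2 to X5 and testing each for blocking by {X3}:
Path 1: X2 → X4 ← X1 → X5
  X4 is a collider here and neither X4 nor any of its descendants is conditioned on, so the collider stays closed — the path is blocked at X4.
Path 2: X2 → X4 ← X3 → X5
  X4 is a collider here and neither X4 nor any of its descendants is conditioned on, so the collider stays closed — the path is blocked at X4.
Path 3: X2 → X4 → X5
  X4 is a chain and X4 is not conditioned on — no node blocks this path, so it is active.
Since the path X2 → X4 → X5 is active, X2 and X5 are not d-separated given {X3}.

No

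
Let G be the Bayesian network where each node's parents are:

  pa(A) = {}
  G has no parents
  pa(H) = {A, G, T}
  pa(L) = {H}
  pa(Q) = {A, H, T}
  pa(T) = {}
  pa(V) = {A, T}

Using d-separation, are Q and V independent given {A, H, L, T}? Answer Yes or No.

Yes

We examine all 6 paths between Q and V:
Path 1: Q ← A → V
  A is a fork here and A is conditioned on, so the path is blocked at A.
Path 2: Q ← A → H ← T → V
  A is a fork here and A is conditioned on, so the path is blocked at A.
Path 3: Q ← T → V
  T is a fork here and T is conditioned on, so the path is blocked at T.
Path 4: Q ← T → H ← A → V
  T is a fork here and T is conditioned on, so the path is blocked at T.
Path 5: Q ← H ← A → V
  H is a chain here and H is conditioned on, so the path is blocked at H.
Path 6: Q ← H ← T → V
  H is a chain here and H is conditioned on, so the path is blocked at H.
All paths are blocked; Q ⊥ V | {A, H, L, T} holds.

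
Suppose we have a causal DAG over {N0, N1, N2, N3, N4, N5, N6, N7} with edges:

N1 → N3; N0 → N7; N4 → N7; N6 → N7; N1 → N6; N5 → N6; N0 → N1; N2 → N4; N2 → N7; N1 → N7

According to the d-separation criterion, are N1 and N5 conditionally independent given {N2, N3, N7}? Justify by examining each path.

There are 3 undirected paths between N1 and N5; checking each against the conditioning set {N2, N3, N7}:
  1. N1 ← N0 → N7 ← N6 ← N5 — N0:fork[open]; N7:collider[open]; N6:chain[open] ⇒ active
  2. N1 → N6 ← N5 — N6:collider[open] ⇒ active
  3. N1 → N7 ← N6 ← N5 — N7:collider[open]; N6:chain[open] ⇒ active
Because an active path exists, N1 and N5 are not d-separated.

No — N1 and N5 are not d-separated given {N2, N3, N7}.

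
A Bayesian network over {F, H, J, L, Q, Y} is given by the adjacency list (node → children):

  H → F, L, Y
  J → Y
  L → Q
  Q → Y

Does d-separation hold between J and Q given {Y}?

No — J and Q are not d-separated given {Y}.

We examine all 2 paths between J and Q:
Path 1: J → Y ← Q
  Y is a collider and Y is conditioned on, which opens it — no node blocks this path, so it is active.
Path 2: J → Y ← H → L → Q
  Y is a collider and Y is conditioned on, which opens it; H is a fork and H is not conditioned on; L is a chain and L is not conditioned on — no node blocks this path, so it is active.
Because an active path exists, J and Q are not d-separated.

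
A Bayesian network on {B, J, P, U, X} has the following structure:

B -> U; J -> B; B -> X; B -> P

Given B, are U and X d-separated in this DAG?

Yes

There is one path between U and X:
  1. U ← B → X — B:fork[blocks] ⇒ blocked
All paths are blocked; U ⊥ X | {B} holds.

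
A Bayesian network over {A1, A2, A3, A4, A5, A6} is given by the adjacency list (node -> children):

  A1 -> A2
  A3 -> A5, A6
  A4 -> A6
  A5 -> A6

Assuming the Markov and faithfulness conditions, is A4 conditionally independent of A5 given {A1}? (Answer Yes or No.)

Yes

Enumerating the 2 paths from A4 to A5 and testing each for blocking by {A1}:
  1. A4 → A6 ← A5 — A6:collider[blocks] ⇒ blocked
  2. A4 → A6 ← A3 → A5 — A6:collider[blocks]; A3:fork[open] ⇒ blocked
Every path is blocked, so A4 and A5 are d-separated given {A1}.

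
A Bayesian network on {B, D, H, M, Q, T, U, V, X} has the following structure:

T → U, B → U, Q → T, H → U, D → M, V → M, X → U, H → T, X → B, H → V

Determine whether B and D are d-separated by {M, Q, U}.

No

4 paths connect B and D; each must be blocked for d-separation to hold:
Path 1: B ← X → U ← H → V → M ← D
  X is a fork and X is not conditioned on; U is a collider and U is conditioned on, which opens it; H is a fork and H is not conditioned on; V is a chain and V is not conditioned on; M is a collider and M is conditioned on, which opens it — no node blocks this path, so it is active.
Path 2: B ← X → U ← T ← H → V → M ← D
  X is a fork and X is not conditioned on; U is a collider and U is conditioned on, which opens it; T is a chain and T is not conditioned on; H is a fork and H is not conditioned on; V is a chain and V is not conditioned on; M is a collider and M is conditioned on, which opens it — no node blocks this path, so it is active.
Path 3: B → U ← H → V → M ← D
  U is a collider and U is conditioned on, which opens it; H is a fork and H is not conditioned on; V is a chain and V is not conditioned on; M is a collider and M is conditioned on, which opens it — no node blocks this path, so it is active.
Path 4: B → U ← T ← H → V → M ← D
  U is a collider and U is conditioned on, which opens it; T is a chain and T is not conditioned on; H is a fork and H is not conditioned on; V is a chain and V is not conditioned on; M is a collider and M is conditioned on, which opens it — no node blocks this path, so it is active.
Because an active path exists, B and D are not d-separated.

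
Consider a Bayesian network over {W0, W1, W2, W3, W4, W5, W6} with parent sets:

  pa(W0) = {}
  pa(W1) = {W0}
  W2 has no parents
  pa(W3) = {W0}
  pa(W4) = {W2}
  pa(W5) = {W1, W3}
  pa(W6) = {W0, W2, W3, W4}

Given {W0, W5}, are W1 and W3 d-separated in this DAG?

There are 3 undirected paths between W1 and W3; checking each against the conditioning set {W0, W5}:
Path 1: W1 ← W0 → W6 ← W3
  W0 is a fork here and W0 is conditioned on, so the path is blocked at W0.
Path 2: W1 ← W0 → W3
  W0 is a fork here and W0 is conditioned on, so the path is blocked at W0.
Path 3: W1 → W5 ← W3
  W5 is a collider and W5 is conditioned on, which opens it — no node blocks this path, so it is active.
At least one path is unblocked, so d-separation fails.

No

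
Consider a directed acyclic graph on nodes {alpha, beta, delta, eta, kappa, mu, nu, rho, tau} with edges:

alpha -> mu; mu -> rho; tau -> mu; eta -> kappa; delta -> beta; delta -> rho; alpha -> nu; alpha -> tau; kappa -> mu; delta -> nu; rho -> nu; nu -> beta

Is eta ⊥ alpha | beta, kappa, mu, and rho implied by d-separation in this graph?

Yes

There are 5 undirected paths between eta and alpha; checking each against the conditioning set {beta, kappa, mu, rho}:
Path 1: eta → kappa → mu → rho → nu ← alpha
  kappa is a chain here and kappa is conditioned on, so the path is blocked at kappa.
Path 2: eta → kappa → mu → rho ← delta → nu ← alpha
  kappa is a chain here and kappa is conditioned on, so the path is blocked at kappa.
Path 3: eta → kappa → mu → rho ← delta → beta ← nu ← alpha
  kappa is a chain here and kappa is conditioned on, so the path is blocked at kappa.
Path 4: eta → kappa → mu ← tau ← alpha
  kappa is a chain here and kappa is conditioned on, so the path is blocked at kappa.
Path 5: eta → kappa → mu ← alpha
  kappa is a chain here and kappa is conditioned on, so the path is blocked at kappa.
Since every path is blocked, d-separation holds.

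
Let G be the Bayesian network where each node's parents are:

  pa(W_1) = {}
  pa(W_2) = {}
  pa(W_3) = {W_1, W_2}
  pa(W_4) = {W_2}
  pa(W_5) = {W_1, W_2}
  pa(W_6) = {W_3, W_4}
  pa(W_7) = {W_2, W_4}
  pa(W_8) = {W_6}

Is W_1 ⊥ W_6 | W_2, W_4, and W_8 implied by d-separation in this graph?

6 paths connect W_1 and W_6; each must be blocked for d-separation to hold:
Path 1: W_1 → W_3 → W_6
  W_3 is a chain and W_3 is not conditioned on — no node blocks this path, so it is active.
Path 2: W_1 → W_3 ← W_2 → W_4 → W_6
  W_2 is a fork here and W_2 is conditioned on, so the path is blocked at W_2.
Path 3: W_1 → W_3 ← W_2 → W_7 ← W_4 → W_6
  W_2 is a fork here and W_2 is conditioned on, so the path is blocked at W_2.
Path 4: W_1 → W_5 ← W_2 → W_4 → W_6
  W_5 is a collider here and neither W_5 nor any of its descendants is conditioned on, so the collider stays closed — the path is blocked at W_5.
Path 5: W_1 → W_5 ← W_2 → W_7 ← W_4 → W_6
  W_5 is a collider here and neither W_5 nor any of its descendants is conditioned on, so the collider stays closed — the path is blocked at W_5.
Path 6: W_1 → W_5 ← W_2 → W_3 → W_6
  W_5 is a collider here and neither W_5 nor any of its descendants is conditioned on, so the collider stays closed — the path is blocked at W_5.
Since the path W_1 → W_3 → W_6 is active, W_1 and W_6 are not d-separated given {W_2, W_4, W_8}.

No — W_1 and W_6 are not d-separated given {W_2, W_4, W_8}.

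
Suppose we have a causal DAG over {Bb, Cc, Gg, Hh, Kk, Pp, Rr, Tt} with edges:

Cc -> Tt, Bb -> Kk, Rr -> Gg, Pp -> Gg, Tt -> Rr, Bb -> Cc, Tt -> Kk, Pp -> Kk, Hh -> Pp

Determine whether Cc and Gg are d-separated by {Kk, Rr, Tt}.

No

There are 4 undirected paths between Cc and Gg; checking each against the conditioning set {Kk, Rr, Tt}:
Path 1: Cc ← Bb → Kk ← Pp → Gg
  Bb is a fork and Bb is not conditioned on; Kk is a collider and Kk is conditioned on, which opens it; Pp is a fork and Pp is not conditioned on — no node blocks this path, so it is active.
Path 2: Cc ← Bb → Kk ← Tt → Rr → Gg
  Tt is a fork here and Tt is conditioned on, so the path is blocked at Tt.
Path 3: Cc → Tt → Kk ← Pp → Gg
  Tt is a chain here and Tt is conditioned on, so the path is blocked at Tt.
Path 4: Cc → Tt → Rr → Gg
  Tt is a chain here and Tt is conditioned on, so the path is blocked at Tt.
Since the path Cc ← Bb → Kk ← Pp → Gg is active, Cc and Gg are not d-separated given {Kk, Rr, Tt}.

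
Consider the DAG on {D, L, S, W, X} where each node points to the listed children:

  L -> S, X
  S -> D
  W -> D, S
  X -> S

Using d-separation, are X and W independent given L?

There are 4 undirected paths between X and W; checking each against the conditioning set {L}:
Path 1: X → S ← W
  S is a collider here and neither S nor any of its descendants is conditioned on, so the collider stays closed — the path is blocked at S.
Path 2: X → S → D ← W
  D is a collider here and neither D nor any of its descendants is conditioned on, so the collider stays closed — the path is blocked at D.
Path 3: X ← L → S ← W
  L is a fork here and L is conditioned on, so the path is blocked at L.
Path 4: X ← L → S → D ← W
  L is a fork here and L is conditioned on, so the path is blocked at L.
Since every path is blocked, d-separation holds.

Yes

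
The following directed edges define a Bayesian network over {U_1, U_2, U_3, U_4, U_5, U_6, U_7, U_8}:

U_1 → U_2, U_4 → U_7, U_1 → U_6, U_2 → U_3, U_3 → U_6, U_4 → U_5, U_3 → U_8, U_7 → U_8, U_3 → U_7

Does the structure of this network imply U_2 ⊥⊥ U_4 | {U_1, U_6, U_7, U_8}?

No — U_2 and U_4 are not d-separated given {U_1, U_6, U_7, U_8}.

We examine all 4 paths between U_2 and U_4:
Path 1: U_2 ← U_1 → U_6 ← U_3 → U_7 ← U_4
  U_1 is a fork here and U_1 is conditioned on, so the path is blocked at U_1.
Path 2: U_2 ← U_1 → U_6 ← U_3 → U_8 ← U_7 ← U_4
  U_1 is a fork here and U_1 is conditioned on, so the path is blocked at U_1.
Path 3: U_2 → U_3 → U_7 ← U_4
  U_3 is a chain and U_3 is not conditioned on; U_7 is a collider and U_7 is conditioned on, which opens it — no node blocks this path, so it is active.
Path 4: U_2 → U_3 → U_8 ← U_7 ← U_4
  U_7 is a chain here and U_7 is conditioned on, so the path is blocked at U_7.
At least one path is unblocked, so d-separation fails.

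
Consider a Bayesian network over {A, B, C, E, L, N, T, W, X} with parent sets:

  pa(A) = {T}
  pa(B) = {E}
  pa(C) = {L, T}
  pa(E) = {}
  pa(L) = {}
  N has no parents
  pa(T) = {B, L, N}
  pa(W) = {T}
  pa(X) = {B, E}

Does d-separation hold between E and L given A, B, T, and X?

Yes

Enumerating the 4 paths from E to L and testing each for blocking by {A, B, T, X}:
Path 1: E → B → T ← L
  B is a chain here and B is conditioned on, so the path is blocked at B.
Path 2: E → B → T → C ← L
  B is a chain here and B is conditioned on, so the path is blocked at B.
Path 3: E → X ← B → T ← L
  B is a fork here and B is conditioned on, so the path is blocked at B.
Path 4: E → X ← B → T → C ← L
  B is a fork here and B is conditioned on, so the path is blocked at B.
Since every path is blocked, d-separation holds.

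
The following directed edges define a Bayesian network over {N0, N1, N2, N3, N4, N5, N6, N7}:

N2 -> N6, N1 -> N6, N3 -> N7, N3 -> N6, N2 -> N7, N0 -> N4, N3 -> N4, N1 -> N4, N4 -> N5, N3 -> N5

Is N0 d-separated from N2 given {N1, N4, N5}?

Yes

Enumerating the 6 paths from N0 to N2 and testing each for blocking by {N1, N4, N5}:
Path 1: N0 → N4 ← N3 → N6 ← N2
  N6 is a collider here and neither N6 nor any of its descendants is conditioned on, so the collider stays closed — the path is blocked at N6.
Path 2: N0 → N4 ← N3 → N7 ← N2
  N7 is a collider here and neither N7 nor any of its descendants is conditioned on, so the collider stays closed — the path is blocked at N7.
Path 3: N0 → N4 → N5 ← N3 → N6 ← N2
  N4 is a chain here and N4 is conditioned on, so the path is blocked at N4.
Path 4: N0 → N4 → N5 ← N3 → N7 ← N2
  N4 is a chain here and N4 is conditioned on, so the path is blocked at N4.
Path 5: N0 → N4 ← N1 → N6 ← N3 → N7 ← N2
  N1 is a fork here and N1 is conditioned on, so the path is blocked at N1.
Path 6: N0 → N4 ← N1 → N6 ← N2
  N1 is a fork here and N1 is conditioned on, so the path is blocked at N1.
Since every path is blocked, d-separation holds.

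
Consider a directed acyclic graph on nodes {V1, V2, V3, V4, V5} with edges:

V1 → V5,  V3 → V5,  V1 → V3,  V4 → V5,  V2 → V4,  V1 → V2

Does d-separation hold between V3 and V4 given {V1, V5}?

No

4 paths connect V3 and V4; each must be blocked for d-separation to hold:
Path 1: V3 ← V1 → V5 ← V4
  V1 is a fork here and V1 is conditioned on, so the path is blocked at V1.
Path 2: V3 ← V1 → V2 → V4
  V1 is a fork here and V1 is conditioned on, so the path is blocked at V1.
Path 3: V3 → V5 ← V1 → V2 → V4
  V1 is a fork here and V1 is conditioned on, so the path is blocked at V1.
Path 4: V3 → V5 ← V4
  V5 is a collider and V5 is conditioned on, which opens it — no node blocks this path, so it is active.
Because an active path exists, V3 and V4 are not d-separated.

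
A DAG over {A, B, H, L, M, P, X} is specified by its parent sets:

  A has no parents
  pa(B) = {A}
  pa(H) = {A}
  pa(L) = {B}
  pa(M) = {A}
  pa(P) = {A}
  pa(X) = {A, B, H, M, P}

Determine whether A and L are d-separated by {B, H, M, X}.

5 paths connect A and L; each must be blocked for d-separation to hold:
  1. A → P → X ← B → L — P:chain[open]; X:collider[open]; B:fork[blocks] ⇒ blocked
  2. A → X ← B → L — X:collider[open]; B:fork[blocks] ⇒ blocked
  3. A → H → X ← B → L — H:chain[blocks]; X:collider[open]; B:fork[blocks] ⇒ blocked
  4. A → B → L — B:chain[blocks] ⇒ blocked
  5. A → M → X ← B → L — M:chain[blocks]; X:collider[open]; B:fork[blocks] ⇒ blocked
Since every path is blocked, d-separation holds.

Yes — A and L are d-separated given {B, H, M, X}.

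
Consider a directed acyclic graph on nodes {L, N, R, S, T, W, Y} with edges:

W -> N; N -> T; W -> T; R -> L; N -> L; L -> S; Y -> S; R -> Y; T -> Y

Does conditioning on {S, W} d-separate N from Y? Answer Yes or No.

We examine all 4 paths between N and Y:
Path 1: N ← W → T → Y
  W is a fork here and W is conditioned on, so the path is blocked at W.
Path 2: N → L → S ← Y
  L is a chain and L is not conditioned on; S is a collider and S is conditioned on, which opens it — no node blocks this path, so it is active.
Path 3: N → L ← R → Y
  L is a collider and its descendant S is conditioned on, which opens it; R is a fork and R is not conditioned on — no node blocks this path, so it is active.
Path 4: N → T → Y
  T is a chain and T is not conditioned on — no node blocks this path, so it is active.
At least one path is unblocked, so d-separation fails.

No — N and Y are not d-separated given {S, W}.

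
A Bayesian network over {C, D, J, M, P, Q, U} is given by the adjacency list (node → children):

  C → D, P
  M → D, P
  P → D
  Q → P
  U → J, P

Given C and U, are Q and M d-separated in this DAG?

Yes

We examine all 3 paths between Q and M:
  1. Q → P → D ← M — P:chain[open]; D:collider[blocks] ⇒ blocked
  2. Q → P ← C → D ← M — P:collider[blocks]; C:fork[blocks]; D:collider[blocks] ⇒ blocked
  3. Q → P ← M — P:collider[blocks] ⇒ blocked
Since every path is blocked, d-separation holds.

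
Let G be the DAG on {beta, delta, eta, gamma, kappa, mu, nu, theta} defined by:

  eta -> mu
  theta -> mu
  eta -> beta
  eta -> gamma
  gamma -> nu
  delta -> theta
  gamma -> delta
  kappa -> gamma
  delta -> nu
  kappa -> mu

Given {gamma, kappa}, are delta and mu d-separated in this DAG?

No

5 paths connect delta and mu; each must be blocked for d-separation to hold:
Path 1: delta ← gamma ← eta → mu
  gamma is a chain here and gamma is conditioned on, so the path is blocked at gamma.
Path 2: delta ← gamma ← kappa → mu
  gamma is a chain here and gamma is conditioned on, so the path is blocked at gamma.
Path 3: delta → nu ← gamma ← eta → mu
  nu is a collider here and neither nu nor any of its descendants is conditioned on, so the collider stays closed — the path is blocked at nu.
Path 4: delta → nu ← gamma ← kappa → mu
  nu is a collider here and neither nu nor any of its descendants is conditioned on, so the collider stays closed — the path is blocked at nu.
Path 5: delta → theta → mu
  theta is a chain and theta is not conditioned on — no node blocks this path, so it is active.
At least one path is unblocked, so d-separation fails.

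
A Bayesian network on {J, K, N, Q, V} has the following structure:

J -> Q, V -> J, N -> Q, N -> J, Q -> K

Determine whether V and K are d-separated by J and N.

2 paths connect V and K; each must be blocked for d-separation to hold:
  1. V → J → Q → K — J:chain[blocks]; Q:chain[open] ⇒ blocked
  2. V → J ← N → Q → K — J:collider[open]; N:fork[blocks]; Q:chain[open] ⇒ blocked
All paths are blocked; V ⊥ K | {J, N} holds.

Yes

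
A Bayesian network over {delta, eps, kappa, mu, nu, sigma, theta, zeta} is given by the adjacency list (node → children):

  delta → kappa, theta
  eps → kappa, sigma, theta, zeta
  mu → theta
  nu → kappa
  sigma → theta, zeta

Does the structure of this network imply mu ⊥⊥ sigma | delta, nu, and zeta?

We examine all 5 paths between mu and sigma:
  1. mu → theta ← delta → kappa ← eps → sigma — theta:collider[blocks]; delta:fork[blocks]; kappa:collider[blocks]; eps:fork[open] ⇒ blocked
  2. mu → theta ← delta → kappa ← eps → zeta ← sigma — theta:collider[blocks]; delta:fork[blocks]; kappa:collider[blocks]; eps:fork[open]; zeta:collider[open] ⇒ blocked
  3. mu → theta ← eps → sigma — theta:collider[blocks]; eps:fork[open] ⇒ blocked
  4. mu → theta ← eps → zeta ← sigma — theta:collider[blocks]; eps:fork[open]; zeta:collider[open] ⇒ blocked
  5. mu → theta ← sigma — theta:collider[blocks] ⇒ blocked
All paths are blocked; mu ⊥ sigma | {delta, nu, zeta} holds.

Yes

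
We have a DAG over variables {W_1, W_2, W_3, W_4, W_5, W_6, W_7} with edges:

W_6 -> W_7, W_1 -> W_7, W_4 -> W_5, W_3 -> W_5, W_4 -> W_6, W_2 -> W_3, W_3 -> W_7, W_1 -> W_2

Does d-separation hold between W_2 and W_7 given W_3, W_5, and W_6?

3 paths connect W_2 and W_7; each must be blocked for d-separation to hold:
  1. W_2 → W_3 → W_7 — W_3:chain[blocks] ⇒ blocked
  2. W_2 → W_3 → W_5 ← W_4 → W_6 → W_7 — W_3:chain[blocks]; W_5:collider[open]; W_4:fork[open]; W_6:chain[blocks] ⇒ blocked
  3. W_2 ← W_1 → W_7 — W_1:fork[open] ⇒ active
Because an active path exists, W_2 and W_7 are not d-separated.

No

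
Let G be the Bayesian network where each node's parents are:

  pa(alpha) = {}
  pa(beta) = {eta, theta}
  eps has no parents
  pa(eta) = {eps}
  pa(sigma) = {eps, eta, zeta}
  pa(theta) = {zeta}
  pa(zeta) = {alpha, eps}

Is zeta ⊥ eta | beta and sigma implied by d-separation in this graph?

No

We examine all 5 paths between zeta and eta:
Path 1: zeta ← eps → eta
  eps is a fork and eps is not conditioned on — no node blocks this path, so it is active.
Path 2: zeta ← eps → sigma ← eta
  eps is a fork and eps is not conditioned on; sigma is a collider and sigma is conditioned on, which opens it — no node blocks this path, so it is active.
Path 3: zeta → theta → beta ← eta
  theta is a chain and theta is not conditioned on; beta is a collider and beta is conditioned on, which opens it — no node blocks this path, so it is active.
Path 4: zeta → sigma ← eps → eta
  sigma is a collider and sigma is conditioned on, which opens it; eps is a fork and eps is not conditioned on — no node blocks this path, so it is active.
Path 5: zeta → sigma ← eta
  sigma is a collider and sigma is conditioned on, which opens it — no node blocks this path, so it is active.
Since the path zeta ← eps → eta is active, zeta and eta are not d-separated given {beta, sigma}.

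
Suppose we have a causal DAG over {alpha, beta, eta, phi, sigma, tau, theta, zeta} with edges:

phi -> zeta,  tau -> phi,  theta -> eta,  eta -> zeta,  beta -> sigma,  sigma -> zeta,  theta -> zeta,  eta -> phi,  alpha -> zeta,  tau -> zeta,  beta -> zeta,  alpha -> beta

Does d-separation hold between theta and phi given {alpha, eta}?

Yes

6 paths connect theta and phi; each must be blocked for d-separation to hold:
Path 1: theta → eta → zeta ← tau → phi
  eta is a chain here and eta is conditioned on, so the path is blocked at eta.
Path 2: theta → eta → zeta ← phi
  eta is a chain here and eta is conditioned on, so the path is blocked at eta.
Path 3: theta → eta → phi
  eta is a chain here and eta is conditioned on, so the path is blocked at eta.
Path 4: theta → zeta ← eta → phi
  zeta is a collider here and neither zeta nor any of its descendants is conditioned on, so the collider stays closed — the path is blocked at zeta.
Path 5: theta → zeta ← tau → phi
  zeta is a collider here and neither zeta nor any of its descendants is conditioned on, so the collider stays closed — the path is blocked at zeta.
Path 6: theta → zeta ← phi
  zeta is a collider here and neither zeta nor any of its descendants is conditioned on, so the collider stays closed — the path is blocked at zeta.
Since every path is blocked, d-separation holds.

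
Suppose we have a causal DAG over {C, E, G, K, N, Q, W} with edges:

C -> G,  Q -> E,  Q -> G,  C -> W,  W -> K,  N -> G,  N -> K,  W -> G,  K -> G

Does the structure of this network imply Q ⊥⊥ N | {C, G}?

No

Enumerating the 4 paths from Q to N and testing each for blocking by {C, G}:
  1. Q → G ← N — G:collider[open] ⇒ active
  2. Q → G ← W → K ← N — G:collider[open]; W:fork[open]; K:collider[open] ⇒ active
  3. Q → G ← K ← N — G:collider[open]; K:chain[open] ⇒ active
  4. Q → G ← C → W → K ← N — G:collider[open]; C:fork[blocks]; W:chain[open]; K:collider[open] ⇒ blocked
Since the path Q → G ← N is active, Q and N are not d-separated given {C, G}.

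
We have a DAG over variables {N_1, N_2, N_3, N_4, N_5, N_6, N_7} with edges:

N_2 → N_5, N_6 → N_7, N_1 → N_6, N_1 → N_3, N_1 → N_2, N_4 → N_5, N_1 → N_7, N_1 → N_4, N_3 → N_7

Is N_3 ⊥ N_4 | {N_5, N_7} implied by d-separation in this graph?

6 paths connect N_3 and N_4; each must be blocked for d-separation to hold:
Path 1: N_3 → N_7 ← N_6 ← N_1 → N_4
  N_7 is a collider and N_7 is conditioned on, which opens it; N_6 is a chain and N_6 is not conditioned on; N_1 is a fork and N_1 is not conditioned on — no node blocks this path, so it is active.
Path 2: N_3 → N_7 ← N_6 ← N_1 → N_2 → N_5 ← N_4
  N_7 is a collider and N_7 is conditioned on, which opens it; N_6 is a chain and N_6 is not conditioned on; N_1 is a fork and N_1 is not conditioned on; N_2 is a chain and N_2 is not conditioned on; N_5 is a collider and N_5 is conditioned on, which opens it — no node blocks this path, so it is active.
Path 3: N_3 → N_7 ← N_1 → N_4
  N_7 is a collider and N_7 is conditioned on, which opens it; N_1 is a fork and N_1 is not conditioned on — no node blocks this path, so it is active.
Path 4: N_3 → N_7 ← N_1 → N_2 → N_5 ← N_4
  N_7 is a collider and N_7 is conditioned on, which opens it; N_1 is a fork and N_1 is not conditioned on; N_2 is a chain and N_2 is not conditioned on; N_5 is a collider and N_5 is conditioned on, which opens it — no node blocks this path, so it is active.
Path 5: N_3 ← N_1 → N_4
  N_1 is a fork and N_1 is not conditioned on — no node blocks this path, so it is active.
Path 6: N_3 ← N_1 → N_2 → N_5 ← N_4
  N_1 is a fork and N_1 is not conditioned on; N_2 is a chain and N_2 is not conditioned on; N_5 is a collider and N_5 is conditioned on, which opens it — no node blocks this path, so it is active.
At least one path is unblocked, so d-separation fails.

No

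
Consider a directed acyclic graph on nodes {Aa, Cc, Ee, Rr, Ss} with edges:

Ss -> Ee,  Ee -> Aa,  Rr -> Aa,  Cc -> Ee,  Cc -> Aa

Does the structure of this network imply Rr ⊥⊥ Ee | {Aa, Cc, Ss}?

Enumerating the 2 paths from Rr to Ee and testing each for blocking by {Aa, Cc, Ss}:
Path 1: Rr → Aa ← Cc → Ee
  Cc is a fork here and Cc is conditioned on, so the path is blocked at Cc.
Path 2: Rr → Aa ← Ee
  Aa is a collider and Aa is conditioned on, which opens it — no node blocks this path, so it is active.
At least one path is unblocked, so d-separation fails.

No — Rr and Ee are not d-separated given {Aa, Cc, Ss}.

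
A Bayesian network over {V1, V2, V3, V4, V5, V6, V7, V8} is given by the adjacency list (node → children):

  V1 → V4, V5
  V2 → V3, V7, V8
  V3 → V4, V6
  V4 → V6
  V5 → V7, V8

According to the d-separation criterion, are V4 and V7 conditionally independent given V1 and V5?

We examine all 6 paths between V4 and V7:
Path 1: V4 ← V3 ← V2 → V7
  V3 is a chain and V3 is not conditioned on; V2 is a fork and V2 is not conditioned on — no node blocks this path, so it is active.
Path 2: V4 ← V3 ← V2 → V8 ← V5 → V7
  V8 is a collider here and neither V8 nor any of its descendants is conditioned on, so the collider stays closed — the path is blocked at V8.
Path 3: V4 ← V1 → V5 → V7
  V1 is a fork here and V1 is conditioned on, so the path is blocked at V1.
Path 4: V4 ← V1 → V5 → V8 ← V2 → V7
  V1 is a fork here and V1 is conditioned on, so the path is blocked at V1.
Path 5: V4 → V6 ← V3 ← V2 → V7
  V6 is a collider here and neither V6 nor any of its descendants is conditioned on, so the collider stays closed — the path is blocked at V6.
Path 6: V4 → V6 ← V3 ← V2 → V8 ← V5 → V7
  V6 is a collider here and neither V6 nor any of its descendants is conditioned on, so the collider stays closed — the path is blocked at V6.
Since the path V4 ← V3 ← V2 → V7 is active, V4 and V7 are not d-separated given {V1, V5}.

No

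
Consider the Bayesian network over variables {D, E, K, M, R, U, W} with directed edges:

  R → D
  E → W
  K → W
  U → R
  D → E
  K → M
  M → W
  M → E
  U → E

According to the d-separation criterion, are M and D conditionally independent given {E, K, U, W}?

No

6 paths connect M and D; each must be blocked for d-separation to hold:
Path 1: M → E ← U → R → D
  U is a fork here and U is conditioned on, so the path is blocked at U.
Path 2: M → E ← D
  E is a collider and E is conditioned on, which opens it — no node blocks this path, so it is active.
Path 3: M → W ← E ← U → R → D
  E is a chain here and E is conditioned on, so the path is blocked at E.
Path 4: M → W ← E ← D
  E is a chain here and E is conditioned on, so the path is blocked at E.
Path 5: M ← K → W ← E ← U → R → D
  K is a fork here and K is conditioned on, so the path is blocked at K.
Path 6: M ← K → W ← E ← D
  K is a fork here and K is conditioned on, so the path is blocked at K.
Because an active path exists, M and D are not d-separated.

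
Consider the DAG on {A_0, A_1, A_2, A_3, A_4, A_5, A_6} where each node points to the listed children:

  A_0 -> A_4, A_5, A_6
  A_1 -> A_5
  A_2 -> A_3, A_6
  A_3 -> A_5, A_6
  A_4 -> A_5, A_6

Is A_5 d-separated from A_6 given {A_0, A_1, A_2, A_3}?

No

There are 6 undirected paths between A_5 and A_6; checking each against the conditioning set {A_0, A_1, A_2, A_3}:
Path 1: A_5 ← A_0 → A_6
  A_0 is a fork here and A_0 is conditioned on, so the path is blocked at A_0.
Path 2: A_5 ← A_0 → A_4 → A_6
  A_0 is a fork here and A_0 is conditioned on, so the path is blocked at A_0.
Path 3: A_5 ← A_4 ← A_0 → A_6
  A_0 is a fork here and A_0 is conditioned on, so the path is blocked at A_0.
Path 4: A_5 ← A_4 → A_6
  A_4 is a fork and A_4 is not conditioned on — no node blocks this path, so it is active.
Path 5: A_5 ← A_3 ← A_2 → A_6
  A_3 is a chain here and A_3 is conditioned on, so the path is blocked at A_3.
Path 6: A_5 ← A_3 → A_6
  A_3 is a fork here and A_3 is conditioned on, so the path is blocked at A_3.
Since the path A_5 ← A_4 → A_6 is active, A_5 and A_6 are not d-separated given {A_0, A_1, A_2, A_3}.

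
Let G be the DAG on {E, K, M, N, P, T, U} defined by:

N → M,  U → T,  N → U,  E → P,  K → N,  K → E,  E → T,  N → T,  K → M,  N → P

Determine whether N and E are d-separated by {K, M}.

Yes

There are 5 undirected paths between N and E; checking each against the conditioning set {K, M}:
  1. N → M ← K → E — M:collider[open]; K:fork[blocks] ⇒ blocked
  2. N → P ← E — P:collider[blocks] ⇒ blocked
  3. N → T ← E — T:collider[blocks] ⇒ blocked
  4. N ← K → E — K:fork[blocks] ⇒ blocked
  5. N → U → T ← E — U:chain[open]; T:collider[blocks] ⇒ blocked
Every path is blocked, so N and E are d-separated given {K, M}.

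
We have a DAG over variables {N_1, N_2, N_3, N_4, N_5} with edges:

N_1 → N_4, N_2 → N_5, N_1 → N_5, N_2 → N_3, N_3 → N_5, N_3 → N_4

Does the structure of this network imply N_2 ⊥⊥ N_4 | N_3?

Enumerating the 4 paths from N_2 to N_4 and testing each for blocking by {N_3}:
  1. N_2 → N_3 → N_4 — N_3:chain[blocks] ⇒ blocked
  2. N_2 → N_3 → N_5 ← N_1 → N_4 — N_3:chain[blocks]; N_5:collider[blocks]; N_1:fork[open] ⇒ blocked
  3. N_2 → N_5 ← N_3 → N_4 — N_5:collider[blocks]; N_3:fork[blocks] ⇒ blocked
  4. N_2 → N_5 ← N_1 → N_4 — N_5:collider[blocks]; N_1:fork[open] ⇒ blocked
All paths are blocked; N_2 ⊥ N_4 | {N_3} holds.

Yes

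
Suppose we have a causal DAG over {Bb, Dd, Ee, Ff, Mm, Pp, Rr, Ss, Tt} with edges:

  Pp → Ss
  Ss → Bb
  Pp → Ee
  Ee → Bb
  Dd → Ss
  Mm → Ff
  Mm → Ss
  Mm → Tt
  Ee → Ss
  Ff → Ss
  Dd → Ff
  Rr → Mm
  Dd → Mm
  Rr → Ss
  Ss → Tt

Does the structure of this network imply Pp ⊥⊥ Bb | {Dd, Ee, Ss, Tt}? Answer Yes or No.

Yes — Pp and Bb are d-separated given {Dd, Ee, Ss, Tt}.

We examine all 4 paths between Pp and Bb:
Path 1: Pp → Ss ← Ee → Bb
  Ee is a fork here and Ee is conditioned on, so the path is blocked at Ee.
Path 2: Pp → Ss → Bb
  Ss is a chain here and Ss is conditioned on, so the path is blocked at Ss.
Path 3: Pp → Ee → Ss → Bb
  Ee is a chain here and Ee is conditioned on, so the path is blocked at Ee.
Path 4: Pp → Ee → Bb
  Ee is a chain here and Ee is conditioned on, so the path is blocked at Ee.
Since every path is blocked, d-separation holds.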